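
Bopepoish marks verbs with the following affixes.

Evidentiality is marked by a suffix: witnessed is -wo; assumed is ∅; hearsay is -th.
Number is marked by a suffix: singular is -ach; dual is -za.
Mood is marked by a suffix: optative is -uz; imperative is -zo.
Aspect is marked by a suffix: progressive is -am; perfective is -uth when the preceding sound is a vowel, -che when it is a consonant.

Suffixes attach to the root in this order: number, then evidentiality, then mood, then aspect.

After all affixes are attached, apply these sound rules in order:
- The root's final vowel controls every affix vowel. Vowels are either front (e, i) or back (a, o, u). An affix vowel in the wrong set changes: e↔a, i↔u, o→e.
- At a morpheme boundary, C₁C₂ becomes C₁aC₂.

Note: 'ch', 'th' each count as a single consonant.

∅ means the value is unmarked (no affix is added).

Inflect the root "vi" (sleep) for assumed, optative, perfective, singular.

viechizache

Attach number singular -ach → viach.
evidentiality = assumed: zero marking, form stays viach.
Attach mood optative -uz → viachuz.
Attach aspect perfective -che (after consonant 'z') → viachuzche.
Apply vowel harmony: viachuzche → viechizche.
Apply epenthesis: viechizche → viechizache.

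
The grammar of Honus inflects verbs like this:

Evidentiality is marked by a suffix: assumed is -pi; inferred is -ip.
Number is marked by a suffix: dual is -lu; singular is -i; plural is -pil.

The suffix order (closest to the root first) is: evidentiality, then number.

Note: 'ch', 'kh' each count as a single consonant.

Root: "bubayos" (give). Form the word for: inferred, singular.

bubayosipi

Attach evidentiality inferred -ip → bubayosip.
Attach number singular -i → bubayosipi.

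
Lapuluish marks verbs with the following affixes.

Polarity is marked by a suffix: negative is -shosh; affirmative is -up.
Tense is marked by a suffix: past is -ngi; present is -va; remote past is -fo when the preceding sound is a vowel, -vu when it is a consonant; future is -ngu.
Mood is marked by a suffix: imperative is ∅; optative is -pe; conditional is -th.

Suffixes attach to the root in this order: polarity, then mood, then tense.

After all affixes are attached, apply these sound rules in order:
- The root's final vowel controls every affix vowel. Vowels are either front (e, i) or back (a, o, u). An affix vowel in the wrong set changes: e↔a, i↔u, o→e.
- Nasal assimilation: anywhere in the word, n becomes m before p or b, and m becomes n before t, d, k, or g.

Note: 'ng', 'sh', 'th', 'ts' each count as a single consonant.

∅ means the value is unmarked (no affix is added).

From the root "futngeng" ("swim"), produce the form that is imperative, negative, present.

futngengsheshve

Attach polarity negative -shosh → futngengshosh.
mood = imperative: zero marking, form stays futngengshosh.
Attach tense present -va → futngengshoshva.
Apply vowel harmony: futngengshoshva → futngengsheshve.
Nasal assimilation: no change.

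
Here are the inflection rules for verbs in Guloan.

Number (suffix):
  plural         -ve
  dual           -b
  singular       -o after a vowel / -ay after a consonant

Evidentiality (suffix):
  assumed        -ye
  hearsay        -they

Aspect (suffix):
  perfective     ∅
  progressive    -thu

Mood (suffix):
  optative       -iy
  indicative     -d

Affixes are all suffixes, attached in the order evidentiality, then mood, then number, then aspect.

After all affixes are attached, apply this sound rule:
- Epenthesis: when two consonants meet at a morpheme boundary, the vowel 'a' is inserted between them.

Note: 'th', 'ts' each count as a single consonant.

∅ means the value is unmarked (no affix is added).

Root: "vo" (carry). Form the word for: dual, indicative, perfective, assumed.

voyedab

Attach evidentiality assumed -ye → voye.
Attach mood indicative -d → voyed.
Attach number dual -b → voyedb.
aspect = perfective: zero marking, form stays voyedb.
Apply epenthesis: voyedb → voyedab.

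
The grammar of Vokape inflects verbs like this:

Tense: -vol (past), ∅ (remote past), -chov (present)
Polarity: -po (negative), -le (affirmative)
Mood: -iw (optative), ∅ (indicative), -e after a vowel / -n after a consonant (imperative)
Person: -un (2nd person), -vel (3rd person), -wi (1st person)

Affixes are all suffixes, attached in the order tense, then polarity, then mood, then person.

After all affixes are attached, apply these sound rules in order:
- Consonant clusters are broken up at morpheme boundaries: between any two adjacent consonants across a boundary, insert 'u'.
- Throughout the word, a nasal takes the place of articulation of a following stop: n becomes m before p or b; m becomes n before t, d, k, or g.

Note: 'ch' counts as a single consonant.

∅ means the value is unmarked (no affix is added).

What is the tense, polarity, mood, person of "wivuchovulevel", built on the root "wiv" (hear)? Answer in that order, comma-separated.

Segment: wiv-chov-le-vel.
tense: -chov → present.
polarity: -le → affirmative.
mood: ∅ → indicative.
person: -vel → 3rd person.

present, affirmative, indicative, 3rd person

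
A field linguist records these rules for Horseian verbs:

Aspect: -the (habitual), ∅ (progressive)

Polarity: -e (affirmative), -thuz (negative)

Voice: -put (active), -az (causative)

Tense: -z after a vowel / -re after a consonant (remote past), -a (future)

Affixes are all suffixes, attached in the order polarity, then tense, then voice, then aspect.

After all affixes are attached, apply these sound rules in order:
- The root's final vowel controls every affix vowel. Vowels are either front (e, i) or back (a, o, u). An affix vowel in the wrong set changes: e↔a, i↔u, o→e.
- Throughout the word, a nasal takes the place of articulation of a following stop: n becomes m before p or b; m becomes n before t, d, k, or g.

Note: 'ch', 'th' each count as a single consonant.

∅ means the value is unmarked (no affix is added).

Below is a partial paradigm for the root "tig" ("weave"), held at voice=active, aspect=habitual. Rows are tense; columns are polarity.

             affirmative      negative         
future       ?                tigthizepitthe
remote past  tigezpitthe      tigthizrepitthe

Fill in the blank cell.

tigeepitthe

Attach polarity affirmative -e → tige.
Attach tense future -a → tigea.
Attach voice active -put → tigeaput.
Attach aspect habitual -the → tigeaputthe.
Apply vowel harmony: tigeaputthe → tigeepitthe.
Nasal assimilation: no change.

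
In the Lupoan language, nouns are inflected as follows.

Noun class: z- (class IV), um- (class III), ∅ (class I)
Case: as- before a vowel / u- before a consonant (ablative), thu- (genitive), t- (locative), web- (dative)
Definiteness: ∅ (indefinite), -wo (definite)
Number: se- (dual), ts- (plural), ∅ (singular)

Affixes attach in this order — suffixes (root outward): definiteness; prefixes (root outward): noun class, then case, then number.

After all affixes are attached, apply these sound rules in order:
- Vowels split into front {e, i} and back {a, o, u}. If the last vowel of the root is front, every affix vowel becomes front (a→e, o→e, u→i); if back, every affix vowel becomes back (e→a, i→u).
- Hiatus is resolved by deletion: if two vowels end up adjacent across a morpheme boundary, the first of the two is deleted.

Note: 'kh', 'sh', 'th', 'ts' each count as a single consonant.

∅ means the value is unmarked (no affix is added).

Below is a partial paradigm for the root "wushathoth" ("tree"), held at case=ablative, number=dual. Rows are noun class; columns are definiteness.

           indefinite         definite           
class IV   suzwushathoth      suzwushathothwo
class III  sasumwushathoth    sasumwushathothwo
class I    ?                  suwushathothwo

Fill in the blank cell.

noun class = class I: zero marking, form stays wushathoth.
Attach case ablative u- (before consonant 'w') → uwushathoth.
definiteness = indefinite: zero marking, form stays uwushathoth.
Attach number dual se- → seuwushathoth.
Apply vowel harmony: seuwushathoth → sauwushathoth.
Apply vowel deletion: sauwushathoth → suwushathoth.

suwushathoth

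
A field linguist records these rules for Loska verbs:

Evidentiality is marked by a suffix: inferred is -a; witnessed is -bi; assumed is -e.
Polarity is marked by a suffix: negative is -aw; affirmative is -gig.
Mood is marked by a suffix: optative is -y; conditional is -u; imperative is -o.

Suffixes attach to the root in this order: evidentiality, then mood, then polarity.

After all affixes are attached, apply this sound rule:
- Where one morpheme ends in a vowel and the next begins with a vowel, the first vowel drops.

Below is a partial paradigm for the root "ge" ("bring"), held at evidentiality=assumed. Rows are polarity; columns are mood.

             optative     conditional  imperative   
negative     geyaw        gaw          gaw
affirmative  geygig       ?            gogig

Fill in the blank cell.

Attach evidentiality assumed -e → gee.
Attach mood conditional -u → geeu.
Attach polarity affirmative -gig → geeugig.
Apply vowel deletion: geeugig → gugig.

gugig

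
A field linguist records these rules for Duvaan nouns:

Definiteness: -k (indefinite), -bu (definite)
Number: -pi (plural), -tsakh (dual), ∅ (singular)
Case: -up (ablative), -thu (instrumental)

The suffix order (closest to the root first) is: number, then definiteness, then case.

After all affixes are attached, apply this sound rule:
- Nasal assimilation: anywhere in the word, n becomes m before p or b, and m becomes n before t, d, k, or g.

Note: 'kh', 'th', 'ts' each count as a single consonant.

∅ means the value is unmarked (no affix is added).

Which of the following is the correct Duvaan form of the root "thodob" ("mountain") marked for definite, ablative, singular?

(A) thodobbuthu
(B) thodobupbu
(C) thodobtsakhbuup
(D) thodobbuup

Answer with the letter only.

D

number = singular: zero marking, form stays thodob.
Attach definiteness definite -bu → thodobbu.
Attach case ablative -up → thodobbuup.
Nasal assimilation: no change.
So the correct form is thodobbuup, option (D).
(A) thodobbuthu is wrong: it uses instrumental instead of ablative for case.
(C) thodobtsakhbuup is wrong: it uses dual instead of singular for number.
(B) thodobupbu is wrong: it has the affixes in the wrong order.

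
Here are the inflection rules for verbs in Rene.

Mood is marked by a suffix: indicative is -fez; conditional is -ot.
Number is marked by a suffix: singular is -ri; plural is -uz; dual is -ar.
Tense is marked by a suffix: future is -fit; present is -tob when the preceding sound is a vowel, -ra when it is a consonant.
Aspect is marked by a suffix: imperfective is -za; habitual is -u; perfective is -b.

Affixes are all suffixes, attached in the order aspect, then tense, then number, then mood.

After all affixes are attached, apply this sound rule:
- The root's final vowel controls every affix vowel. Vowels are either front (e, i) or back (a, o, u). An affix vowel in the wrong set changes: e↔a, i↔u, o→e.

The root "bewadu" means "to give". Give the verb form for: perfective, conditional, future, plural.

Attach aspect perfective -b → bewadub.
Attach tense future -fit → bewadubfit.
Attach number plural -uz → bewadubfituz.
Attach mood conditional -ot → bewadubfituzot.
Apply vowel harmony: bewadubfituzot → bewadubfutuzot.

bewadubfutuzot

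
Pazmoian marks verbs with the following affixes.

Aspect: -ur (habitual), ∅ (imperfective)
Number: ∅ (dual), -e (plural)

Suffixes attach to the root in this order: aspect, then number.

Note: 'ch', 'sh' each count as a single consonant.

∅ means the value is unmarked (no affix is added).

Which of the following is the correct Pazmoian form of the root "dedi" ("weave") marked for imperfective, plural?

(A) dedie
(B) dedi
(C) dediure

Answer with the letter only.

aspect = imperfective: zero marking, form stays dedi.
Attach number plural -e → dedie.
So the correct form is dedie, option (A).
(C) dediure is wrong: it uses habitual instead of imperfective for aspect.
(B) dedi is wrong: it uses dual instead of plural for number.

A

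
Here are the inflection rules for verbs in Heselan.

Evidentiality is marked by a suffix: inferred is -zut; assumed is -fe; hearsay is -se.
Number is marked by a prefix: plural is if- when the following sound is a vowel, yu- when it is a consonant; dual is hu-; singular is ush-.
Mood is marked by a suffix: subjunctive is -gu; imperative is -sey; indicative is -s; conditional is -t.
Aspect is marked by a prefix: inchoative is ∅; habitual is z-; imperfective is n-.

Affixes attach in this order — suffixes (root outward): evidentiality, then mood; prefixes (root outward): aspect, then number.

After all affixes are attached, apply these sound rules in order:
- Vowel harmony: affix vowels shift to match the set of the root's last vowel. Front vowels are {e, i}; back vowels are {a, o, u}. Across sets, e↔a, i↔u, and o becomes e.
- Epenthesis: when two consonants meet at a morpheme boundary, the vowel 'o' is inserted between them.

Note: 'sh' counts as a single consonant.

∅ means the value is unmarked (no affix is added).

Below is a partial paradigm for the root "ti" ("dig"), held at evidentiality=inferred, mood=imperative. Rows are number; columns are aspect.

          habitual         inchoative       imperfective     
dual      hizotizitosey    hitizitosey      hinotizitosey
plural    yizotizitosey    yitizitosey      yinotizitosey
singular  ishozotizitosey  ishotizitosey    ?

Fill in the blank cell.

ishonotizitosey

Attach aspect imperfective n- → nti.
Attach evidentiality inferred -zut → ntizut.
Attach number singular ush- → ushntizut.
Attach mood imperative -sey → ushntizutsey.
Apply vowel harmony: ushntizutsey → ishntizitsey.
Apply epenthesis: ishntizitsey → ishonotizitosey.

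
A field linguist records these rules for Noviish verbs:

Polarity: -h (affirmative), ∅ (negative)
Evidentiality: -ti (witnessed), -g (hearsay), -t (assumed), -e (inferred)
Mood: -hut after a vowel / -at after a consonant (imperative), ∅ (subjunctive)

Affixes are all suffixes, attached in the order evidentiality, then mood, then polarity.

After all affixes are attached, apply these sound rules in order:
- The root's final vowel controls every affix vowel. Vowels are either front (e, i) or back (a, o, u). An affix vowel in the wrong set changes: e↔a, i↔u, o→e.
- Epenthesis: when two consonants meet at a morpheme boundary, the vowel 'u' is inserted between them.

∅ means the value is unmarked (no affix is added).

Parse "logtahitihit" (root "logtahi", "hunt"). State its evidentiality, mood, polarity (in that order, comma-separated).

witnessed, imperative, negative

Segment: logtahi-ti-hut.
evidentiality: -ti → witnessed.
mood: -hut/at → imperative.
polarity: ∅ → negative.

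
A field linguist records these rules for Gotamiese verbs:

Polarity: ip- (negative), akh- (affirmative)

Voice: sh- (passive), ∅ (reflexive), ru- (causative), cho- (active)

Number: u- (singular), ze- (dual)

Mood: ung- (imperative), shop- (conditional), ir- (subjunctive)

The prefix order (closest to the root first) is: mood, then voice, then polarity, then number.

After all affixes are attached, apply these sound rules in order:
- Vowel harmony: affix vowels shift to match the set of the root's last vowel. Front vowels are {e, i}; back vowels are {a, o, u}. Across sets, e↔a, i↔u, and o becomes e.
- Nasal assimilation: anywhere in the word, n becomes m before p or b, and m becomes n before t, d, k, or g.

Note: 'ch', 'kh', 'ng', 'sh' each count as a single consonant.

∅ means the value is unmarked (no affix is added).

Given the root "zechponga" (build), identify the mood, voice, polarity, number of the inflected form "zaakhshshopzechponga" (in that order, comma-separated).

conditional, passive, affirmative, dual

Segment: ze-akh-sh-shop-zechponga.
mood: shop- → conditional.
voice: sh- → passive.
polarity: akh- → affirmative.
number: ze- → dual.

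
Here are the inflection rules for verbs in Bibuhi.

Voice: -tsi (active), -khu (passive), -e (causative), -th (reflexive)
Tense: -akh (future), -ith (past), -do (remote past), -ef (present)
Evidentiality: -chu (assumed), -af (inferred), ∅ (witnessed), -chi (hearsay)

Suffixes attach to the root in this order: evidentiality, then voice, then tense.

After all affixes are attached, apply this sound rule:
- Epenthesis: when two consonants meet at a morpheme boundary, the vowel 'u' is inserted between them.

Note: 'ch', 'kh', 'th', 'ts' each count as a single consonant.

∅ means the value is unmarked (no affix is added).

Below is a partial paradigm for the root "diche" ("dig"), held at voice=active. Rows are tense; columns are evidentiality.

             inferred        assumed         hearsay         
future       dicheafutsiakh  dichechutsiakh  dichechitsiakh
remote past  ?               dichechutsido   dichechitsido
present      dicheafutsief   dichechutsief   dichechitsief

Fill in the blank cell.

Attach evidentiality inferred -af → dicheaf.
Attach voice active -tsi → dicheaftsi.
Attach tense remote past -do → dicheaftsido.
Apply epenthesis: dicheaftsido → dicheafutsido.

dicheafutsido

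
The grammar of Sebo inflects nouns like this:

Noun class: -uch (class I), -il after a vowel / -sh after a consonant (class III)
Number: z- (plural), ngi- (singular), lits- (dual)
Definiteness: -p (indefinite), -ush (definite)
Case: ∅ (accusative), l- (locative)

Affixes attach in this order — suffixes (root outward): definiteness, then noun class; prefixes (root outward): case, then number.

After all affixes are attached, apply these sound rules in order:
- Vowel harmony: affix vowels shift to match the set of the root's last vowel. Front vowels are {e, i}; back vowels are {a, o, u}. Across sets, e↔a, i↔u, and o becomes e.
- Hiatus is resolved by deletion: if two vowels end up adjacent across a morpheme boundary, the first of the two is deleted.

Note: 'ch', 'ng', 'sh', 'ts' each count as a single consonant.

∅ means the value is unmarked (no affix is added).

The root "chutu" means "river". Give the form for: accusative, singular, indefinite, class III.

nguchutupsh

Attach definiteness indefinite -p → chutup.
Attach noun class class III -sh (after consonant 'p') → chutupsh.
case = accusative: zero marking, form stays chutupsh.
Attach number singular ngi- → ngichutupsh.
Apply vowel harmony: ngichutupsh → nguchutupsh.
Vowel deletion: no change.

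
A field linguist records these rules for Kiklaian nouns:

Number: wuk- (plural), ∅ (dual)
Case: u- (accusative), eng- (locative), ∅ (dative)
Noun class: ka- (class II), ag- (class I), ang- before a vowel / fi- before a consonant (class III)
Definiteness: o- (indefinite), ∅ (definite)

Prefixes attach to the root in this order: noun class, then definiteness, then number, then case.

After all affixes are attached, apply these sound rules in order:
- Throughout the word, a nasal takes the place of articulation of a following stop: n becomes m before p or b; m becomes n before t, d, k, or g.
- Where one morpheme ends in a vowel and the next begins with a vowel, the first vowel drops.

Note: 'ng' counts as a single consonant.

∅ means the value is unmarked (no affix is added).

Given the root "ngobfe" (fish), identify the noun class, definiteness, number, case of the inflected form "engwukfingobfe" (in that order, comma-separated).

Segment: eng-wuk-fi-ngobfe.
noun class: ang/fi- → class III.
definiteness: ∅ → definite.
number: wuk- → plural.
case: eng- → locative.

class III, definite, plural, locative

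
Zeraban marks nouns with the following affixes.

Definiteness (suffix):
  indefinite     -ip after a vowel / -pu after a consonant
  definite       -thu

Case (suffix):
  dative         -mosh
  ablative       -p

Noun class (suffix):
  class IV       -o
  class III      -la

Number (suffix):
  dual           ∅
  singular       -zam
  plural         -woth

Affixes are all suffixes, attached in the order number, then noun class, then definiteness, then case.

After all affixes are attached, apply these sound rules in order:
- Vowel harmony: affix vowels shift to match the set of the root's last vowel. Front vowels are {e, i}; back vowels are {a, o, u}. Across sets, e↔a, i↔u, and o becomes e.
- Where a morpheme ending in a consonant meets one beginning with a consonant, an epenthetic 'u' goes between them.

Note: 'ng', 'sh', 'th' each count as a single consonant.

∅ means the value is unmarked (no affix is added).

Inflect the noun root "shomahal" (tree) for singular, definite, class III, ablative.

shomahaluzamulathup

Attach number singular -zam → shomahalzam.
Attach noun class class III -la → shomahalzamla.
Attach definiteness definite -thu → shomahalzamlathu.
Attach case ablative -p → shomahalzamlathup.
Vowel harmony: no change.
Apply epenthesis: shomahalzamlathup → shomahaluzamulathup.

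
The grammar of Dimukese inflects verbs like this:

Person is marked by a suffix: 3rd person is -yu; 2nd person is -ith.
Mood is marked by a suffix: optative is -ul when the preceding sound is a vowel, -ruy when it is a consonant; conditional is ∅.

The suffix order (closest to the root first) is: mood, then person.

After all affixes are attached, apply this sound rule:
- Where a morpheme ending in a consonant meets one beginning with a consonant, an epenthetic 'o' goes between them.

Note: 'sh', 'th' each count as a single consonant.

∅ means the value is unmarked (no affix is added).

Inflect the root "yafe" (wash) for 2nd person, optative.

yafeulith

Attach mood optative -ul (after vowel 'e') → yafeul.
Attach person 2nd person -ith → yafeulith.
Epenthesis: no change.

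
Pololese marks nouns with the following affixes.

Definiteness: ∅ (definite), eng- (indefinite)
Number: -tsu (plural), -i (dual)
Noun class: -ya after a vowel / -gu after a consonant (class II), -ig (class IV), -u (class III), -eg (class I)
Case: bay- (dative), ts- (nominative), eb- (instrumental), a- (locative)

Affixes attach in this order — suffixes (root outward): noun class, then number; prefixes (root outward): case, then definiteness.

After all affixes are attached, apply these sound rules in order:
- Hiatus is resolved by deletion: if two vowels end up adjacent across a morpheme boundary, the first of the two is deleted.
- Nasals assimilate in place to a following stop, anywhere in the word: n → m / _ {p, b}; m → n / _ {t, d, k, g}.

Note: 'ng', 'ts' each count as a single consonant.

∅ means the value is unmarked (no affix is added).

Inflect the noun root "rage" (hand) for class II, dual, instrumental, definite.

ebrageyi

Attach noun class class II -ya (after vowel 'e') → rageya.
Attach case instrumental eb- → ebrageya.
Attach number dual -i → ebrageyai.
definiteness = definite: zero marking, form stays ebrageyai.
Apply vowel deletion: ebrageyai → ebrageyi.
Nasal assimilation: no change.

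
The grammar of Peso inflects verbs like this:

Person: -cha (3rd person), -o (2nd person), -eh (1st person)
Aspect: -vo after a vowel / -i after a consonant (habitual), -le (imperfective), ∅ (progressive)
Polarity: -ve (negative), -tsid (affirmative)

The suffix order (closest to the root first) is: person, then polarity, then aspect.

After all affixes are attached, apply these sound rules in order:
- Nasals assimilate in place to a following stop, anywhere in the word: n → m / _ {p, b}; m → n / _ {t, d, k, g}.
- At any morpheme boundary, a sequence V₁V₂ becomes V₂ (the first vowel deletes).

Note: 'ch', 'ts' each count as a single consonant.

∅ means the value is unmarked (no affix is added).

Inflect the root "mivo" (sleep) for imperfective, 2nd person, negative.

Attach person 2nd person -o → mivoo.
Attach polarity negative -ve → mivoove.
Attach aspect imperfective -le → mivoovele.
Nasal assimilation: no change.
Apply vowel deletion: mivoovele → mivovele.

mivovele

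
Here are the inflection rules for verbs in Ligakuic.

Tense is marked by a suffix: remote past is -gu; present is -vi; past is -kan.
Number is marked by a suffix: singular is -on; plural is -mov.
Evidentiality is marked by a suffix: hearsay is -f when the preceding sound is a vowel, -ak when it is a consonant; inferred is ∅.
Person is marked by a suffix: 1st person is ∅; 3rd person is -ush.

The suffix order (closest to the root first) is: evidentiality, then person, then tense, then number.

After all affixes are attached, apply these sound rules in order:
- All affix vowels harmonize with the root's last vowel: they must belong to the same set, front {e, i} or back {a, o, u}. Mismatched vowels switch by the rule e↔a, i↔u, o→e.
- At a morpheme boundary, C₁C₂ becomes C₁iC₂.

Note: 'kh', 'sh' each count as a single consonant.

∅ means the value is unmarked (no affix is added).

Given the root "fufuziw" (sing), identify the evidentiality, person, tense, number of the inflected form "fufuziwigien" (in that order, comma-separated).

inferred, 1st person, remote past, singular

Segment: fufuziw-gu-on.
evidentiality: ∅ → inferred.
person: ∅ → 1st person.
tense: -gu → remote past.
number: -on → singular.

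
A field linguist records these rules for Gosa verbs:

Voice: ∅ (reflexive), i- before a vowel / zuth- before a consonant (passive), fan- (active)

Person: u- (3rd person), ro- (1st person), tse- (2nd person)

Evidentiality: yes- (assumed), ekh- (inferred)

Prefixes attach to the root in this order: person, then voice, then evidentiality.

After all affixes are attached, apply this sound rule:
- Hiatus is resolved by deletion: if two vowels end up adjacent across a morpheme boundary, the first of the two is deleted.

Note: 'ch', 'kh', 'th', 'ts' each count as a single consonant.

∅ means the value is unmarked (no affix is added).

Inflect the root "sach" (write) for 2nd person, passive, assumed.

Attach person 2nd person tse- → tsesach.
Attach voice passive zuth- (before consonant 'ts') → zuthtsesach.
Attach evidentiality assumed yes- → yeszuthtsesach.
Vowel deletion: no change.

yeszuthtsesach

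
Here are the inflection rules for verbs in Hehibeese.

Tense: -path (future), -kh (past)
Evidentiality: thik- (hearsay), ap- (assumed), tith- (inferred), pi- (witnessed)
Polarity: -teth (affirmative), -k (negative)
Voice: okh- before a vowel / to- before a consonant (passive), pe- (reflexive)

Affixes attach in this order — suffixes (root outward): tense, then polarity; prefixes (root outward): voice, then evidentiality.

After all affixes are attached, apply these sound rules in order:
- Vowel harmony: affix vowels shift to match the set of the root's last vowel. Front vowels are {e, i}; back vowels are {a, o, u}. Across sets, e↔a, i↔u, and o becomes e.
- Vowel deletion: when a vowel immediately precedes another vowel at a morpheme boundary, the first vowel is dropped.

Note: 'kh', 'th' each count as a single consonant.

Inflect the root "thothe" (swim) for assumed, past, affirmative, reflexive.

eppethothekhteth

Attach voice reflexive pe- → pethothe.
Attach tense past -kh → pethothekh.
Attach evidentiality assumed ap- → appethothekh.
Attach polarity affirmative -teth → appethothekhteth.
Apply vowel harmony: appethothekhteth → eppethothekhteth.
Vowel deletion: no change.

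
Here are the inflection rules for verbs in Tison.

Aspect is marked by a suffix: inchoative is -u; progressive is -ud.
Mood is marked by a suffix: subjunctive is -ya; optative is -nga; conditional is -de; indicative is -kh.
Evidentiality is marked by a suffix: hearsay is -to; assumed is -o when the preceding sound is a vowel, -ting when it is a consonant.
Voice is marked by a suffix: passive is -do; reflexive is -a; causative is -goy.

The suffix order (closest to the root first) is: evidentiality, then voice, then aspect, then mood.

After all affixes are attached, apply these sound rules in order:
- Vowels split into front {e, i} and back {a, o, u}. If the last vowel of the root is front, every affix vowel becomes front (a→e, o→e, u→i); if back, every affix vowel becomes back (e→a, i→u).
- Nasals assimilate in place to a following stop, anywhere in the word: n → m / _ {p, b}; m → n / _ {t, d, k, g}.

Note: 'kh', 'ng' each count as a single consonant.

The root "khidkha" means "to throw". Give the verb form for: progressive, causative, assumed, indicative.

khidkhaogoyudkh

Attach evidentiality assumed -o (after vowel 'a') → khidkhao.
Attach voice causative -goy → khidkhaogoy.
Attach aspect progressive -ud → khidkhaogoyud.
Attach mood indicative -kh → khidkhaogoyudkh.
Vowel harmony: no change.
Nasal assimilation: no change.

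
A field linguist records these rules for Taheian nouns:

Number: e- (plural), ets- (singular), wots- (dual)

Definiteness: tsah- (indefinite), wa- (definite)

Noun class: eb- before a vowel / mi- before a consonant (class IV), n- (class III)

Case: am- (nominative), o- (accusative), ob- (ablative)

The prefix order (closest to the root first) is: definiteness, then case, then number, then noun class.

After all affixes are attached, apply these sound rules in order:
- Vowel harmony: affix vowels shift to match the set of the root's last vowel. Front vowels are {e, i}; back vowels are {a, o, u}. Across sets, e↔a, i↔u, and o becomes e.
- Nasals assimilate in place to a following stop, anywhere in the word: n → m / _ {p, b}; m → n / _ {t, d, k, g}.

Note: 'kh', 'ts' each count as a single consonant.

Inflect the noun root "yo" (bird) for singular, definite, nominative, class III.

Attach definiteness definite wa- → wayo.
Attach case nominative am- → amwayo.
Attach number singular ets- → etsamwayo.
Attach noun class class III n- → netsamwayo.
Apply vowel harmony: netsamwayo → natsamwayo.
Nasal assimilation: no change.

natsamwayo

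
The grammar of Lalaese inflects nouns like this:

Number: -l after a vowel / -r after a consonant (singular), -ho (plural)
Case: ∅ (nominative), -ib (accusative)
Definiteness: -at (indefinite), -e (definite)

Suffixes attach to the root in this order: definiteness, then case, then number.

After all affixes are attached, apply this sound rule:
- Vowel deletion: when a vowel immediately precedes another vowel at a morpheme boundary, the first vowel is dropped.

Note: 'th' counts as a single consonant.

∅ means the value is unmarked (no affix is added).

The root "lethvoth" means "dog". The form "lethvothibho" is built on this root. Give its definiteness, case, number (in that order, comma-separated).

Segment: lethvoth-e-ib-ho.
definiteness: -e → definite.
case: -ib → accusative.
number: -ho → plural.

definite, accusative, plural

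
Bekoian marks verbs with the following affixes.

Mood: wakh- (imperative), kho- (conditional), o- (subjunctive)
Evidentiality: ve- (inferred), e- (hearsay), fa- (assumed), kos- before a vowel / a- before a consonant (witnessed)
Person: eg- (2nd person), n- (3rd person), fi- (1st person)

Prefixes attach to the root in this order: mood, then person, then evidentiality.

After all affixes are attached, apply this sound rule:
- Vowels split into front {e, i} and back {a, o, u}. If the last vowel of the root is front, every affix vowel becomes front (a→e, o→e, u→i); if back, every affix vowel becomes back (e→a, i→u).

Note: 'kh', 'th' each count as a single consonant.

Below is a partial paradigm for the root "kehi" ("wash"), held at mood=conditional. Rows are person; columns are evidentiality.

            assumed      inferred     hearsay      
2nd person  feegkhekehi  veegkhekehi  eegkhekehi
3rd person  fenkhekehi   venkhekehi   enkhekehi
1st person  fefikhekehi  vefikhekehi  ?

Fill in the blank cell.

Attach mood conditional kho- → khokehi.
Attach person 1st person fi- → fikhokehi.
Attach evidentiality hearsay e- → efikhokehi.
Apply vowel harmony: efikhokehi → efikhekehi.

efikhekehi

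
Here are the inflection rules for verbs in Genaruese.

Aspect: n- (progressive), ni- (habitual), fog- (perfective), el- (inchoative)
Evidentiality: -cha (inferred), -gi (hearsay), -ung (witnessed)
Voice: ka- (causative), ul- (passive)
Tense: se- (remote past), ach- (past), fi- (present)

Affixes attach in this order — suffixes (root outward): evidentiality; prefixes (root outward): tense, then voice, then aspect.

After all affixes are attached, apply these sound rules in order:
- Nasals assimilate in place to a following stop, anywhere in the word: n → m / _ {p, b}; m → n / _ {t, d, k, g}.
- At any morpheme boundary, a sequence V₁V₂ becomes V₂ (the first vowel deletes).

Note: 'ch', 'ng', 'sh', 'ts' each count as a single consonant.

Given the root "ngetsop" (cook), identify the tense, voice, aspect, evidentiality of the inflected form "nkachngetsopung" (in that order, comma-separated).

Segment: n-ka-ach-ngetsop-ung.
tense: ach- → past.
voice: ka- → causative.
aspect: n- → progressive.
evidentiality: -ung → witnessed.

past, causative, progressive, witnessed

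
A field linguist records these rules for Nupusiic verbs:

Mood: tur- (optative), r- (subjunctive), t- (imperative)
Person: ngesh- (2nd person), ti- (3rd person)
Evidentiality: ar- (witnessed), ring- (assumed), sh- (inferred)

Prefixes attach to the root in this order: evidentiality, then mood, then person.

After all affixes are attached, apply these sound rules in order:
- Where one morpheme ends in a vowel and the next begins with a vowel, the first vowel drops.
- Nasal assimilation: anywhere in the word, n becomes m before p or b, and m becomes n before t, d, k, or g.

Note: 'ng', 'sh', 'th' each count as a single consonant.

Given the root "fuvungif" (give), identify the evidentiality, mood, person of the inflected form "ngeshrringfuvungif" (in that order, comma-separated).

Segment: ngesh-r-ring-fuvungif.
evidentiality: ring- → assumed.
mood: r- → subjunctive.
person: ngesh- → 2nd person.

assumed, subjunctive, 2nd person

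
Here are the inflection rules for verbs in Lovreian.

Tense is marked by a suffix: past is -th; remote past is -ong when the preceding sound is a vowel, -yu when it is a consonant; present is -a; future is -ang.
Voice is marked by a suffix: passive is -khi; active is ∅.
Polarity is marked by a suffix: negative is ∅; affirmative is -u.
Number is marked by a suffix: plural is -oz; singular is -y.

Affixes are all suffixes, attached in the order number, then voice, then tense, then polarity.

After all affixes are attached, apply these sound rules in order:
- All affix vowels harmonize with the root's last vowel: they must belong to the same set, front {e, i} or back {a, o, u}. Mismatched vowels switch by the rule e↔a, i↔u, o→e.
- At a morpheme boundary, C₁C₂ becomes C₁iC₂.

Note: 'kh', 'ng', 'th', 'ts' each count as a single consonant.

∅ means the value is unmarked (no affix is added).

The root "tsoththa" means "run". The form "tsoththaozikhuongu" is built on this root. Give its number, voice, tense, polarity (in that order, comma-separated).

plural, passive, remote past, affirmative

Segment: tsoththa-oz-khi-ong-u.
number: -oz → plural.
voice: -khi → passive.
tense: -ong/yu → remote past.
polarity: -u → affirmative.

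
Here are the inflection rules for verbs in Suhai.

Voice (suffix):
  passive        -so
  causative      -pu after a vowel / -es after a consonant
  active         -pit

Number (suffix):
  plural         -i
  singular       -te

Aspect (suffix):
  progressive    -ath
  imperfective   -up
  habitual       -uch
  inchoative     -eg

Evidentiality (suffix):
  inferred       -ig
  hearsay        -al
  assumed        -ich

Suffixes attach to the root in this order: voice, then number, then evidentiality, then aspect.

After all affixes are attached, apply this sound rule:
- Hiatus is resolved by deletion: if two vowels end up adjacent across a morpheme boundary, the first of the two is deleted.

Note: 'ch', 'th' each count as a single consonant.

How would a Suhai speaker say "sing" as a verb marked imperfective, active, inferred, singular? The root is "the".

Attach voice active -pit → thepit.
Attach number singular -te → thepitte.
Attach evidentiality inferred -ig → thepitteig.
Attach aspect imperfective -up → thepitteigup.
Apply vowel deletion: thepitteigup → thepittigup.

thepittigup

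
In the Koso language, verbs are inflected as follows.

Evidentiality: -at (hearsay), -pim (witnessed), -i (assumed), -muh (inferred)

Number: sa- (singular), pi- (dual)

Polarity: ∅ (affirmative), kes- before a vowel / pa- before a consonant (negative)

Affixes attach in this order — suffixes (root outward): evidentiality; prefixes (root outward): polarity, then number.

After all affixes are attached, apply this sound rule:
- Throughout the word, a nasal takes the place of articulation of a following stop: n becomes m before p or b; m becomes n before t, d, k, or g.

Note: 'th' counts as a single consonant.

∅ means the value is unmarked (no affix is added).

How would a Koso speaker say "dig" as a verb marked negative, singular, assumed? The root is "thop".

Attach polarity negative pa- (before consonant 'th') → pathop.
Attach number singular sa- → sapathop.
Attach evidentiality assumed -i → sapathopi.
Nasal assimilation: no change.

sapathopi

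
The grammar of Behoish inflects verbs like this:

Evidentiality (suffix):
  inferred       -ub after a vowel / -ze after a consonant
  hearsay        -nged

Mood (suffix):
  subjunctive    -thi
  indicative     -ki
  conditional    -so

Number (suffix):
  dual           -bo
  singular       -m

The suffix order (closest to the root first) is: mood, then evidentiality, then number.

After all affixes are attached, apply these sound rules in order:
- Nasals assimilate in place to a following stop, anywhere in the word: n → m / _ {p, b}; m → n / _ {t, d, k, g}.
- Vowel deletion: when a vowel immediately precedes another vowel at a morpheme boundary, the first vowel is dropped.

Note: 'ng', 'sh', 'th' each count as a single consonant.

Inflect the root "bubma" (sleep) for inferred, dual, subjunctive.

bubmathubbo

Attach mood subjunctive -thi → bubmathi.
Attach evidentiality inferred -ub (after vowel 'i') → bubmathiub.
Attach number dual -bo → bubmathiubbo.
Nasal assimilation: no change.
Apply vowel deletion: bubmathiubbo → bubmathubbo.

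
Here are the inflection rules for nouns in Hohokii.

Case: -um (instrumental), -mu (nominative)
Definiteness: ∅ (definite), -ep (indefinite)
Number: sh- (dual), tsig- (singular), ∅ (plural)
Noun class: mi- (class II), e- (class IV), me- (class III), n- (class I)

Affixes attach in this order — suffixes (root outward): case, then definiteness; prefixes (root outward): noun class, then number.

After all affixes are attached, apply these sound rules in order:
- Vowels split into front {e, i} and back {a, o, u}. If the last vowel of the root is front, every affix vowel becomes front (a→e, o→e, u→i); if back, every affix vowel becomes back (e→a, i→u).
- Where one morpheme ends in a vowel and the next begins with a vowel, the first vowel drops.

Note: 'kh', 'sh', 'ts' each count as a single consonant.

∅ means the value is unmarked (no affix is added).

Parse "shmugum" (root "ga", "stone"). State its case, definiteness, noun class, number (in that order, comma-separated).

Segment: sh-mi-ga-um.
case: -um → instrumental.
definiteness: ∅ → definite.
noun class: mi- → class II.
number: sh- → dual.

instrumental, definite, class II, dual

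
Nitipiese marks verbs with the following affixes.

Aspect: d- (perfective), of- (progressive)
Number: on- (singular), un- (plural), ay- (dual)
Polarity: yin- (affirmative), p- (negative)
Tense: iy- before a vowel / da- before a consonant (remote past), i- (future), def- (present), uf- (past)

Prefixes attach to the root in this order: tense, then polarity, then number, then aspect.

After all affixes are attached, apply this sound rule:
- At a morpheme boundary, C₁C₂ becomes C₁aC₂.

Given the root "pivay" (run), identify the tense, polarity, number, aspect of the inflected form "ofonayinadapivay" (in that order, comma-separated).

remote past, affirmative, singular, progressive

Segment: of-on-yin-da-pivay.
tense: iy/da- → remote past.
polarity: yin- → affirmative.
number: on- → singular.
aspect: of- → progressive.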